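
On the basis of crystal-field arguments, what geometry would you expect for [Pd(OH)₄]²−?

square planar

Ligand charges: each hydroxide is −1. With an overall charge of −2 the palladium centre must be in the +2 oxidation state.
Palladium is a group-10 element; Pd(II) is therefore d⁸.
With 4 monodentate ligands the coordination number is 4.
A 4d d⁸ ion has a large crystal-field splitting; square planar leaves the high-energy d_{x²−y²} orbital empty and maximises CFSE.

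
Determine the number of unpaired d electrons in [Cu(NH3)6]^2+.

Ligand charges: ammonia is neutral. With an overall charge of +2 the copper centre must be in the +2 oxidation state.
Copper is a group-11 element; Cu(II) is therefore d⁹.
In an octahedral field the d⁹ configuration is t₂g⁶e_g³ (only one arrangement possible), giving 1 unpaired electron.

1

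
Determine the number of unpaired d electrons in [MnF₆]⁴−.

Ligand charges: each fluoride is −1. With an overall charge of −4 the manganese centre must be in the +2 oxidation state.
Group 7 minus oxidation state 2 gives a d⁵ configuration.
The spin state decides the count: Fluoride is a weak-field ligand for a first-row metal, so the complex is high-spin.
An octahedral high-spin d⁵ ion is t₂g³e_g², giving 5 unpaired electrons.

5 unpaired electrons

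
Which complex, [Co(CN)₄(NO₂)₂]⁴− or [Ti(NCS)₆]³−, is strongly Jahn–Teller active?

[Co(CN)₄(NO₂)₂]⁴−: Summing ligand charges against the −4 overall charge gives an oxidation state of +2 for cobalt. Cobalt is a group-9 element; Co(II) is therefore d⁷. Cyanide and nitro (N-bound nitrite) are strong-field ligands (high in the spectrochemical series) for a first-row metal, so the complex is low-spin. The t₂g⁶e_g¹ (low-spin) configuration has an unevenly filled e_g set; the Jahn–Teller theorem predicts a tetragonal distortion (typically axial elongation) to lift the degeneracy.
[Ti(NCS)₆]³−: Each isothiocyanate is −1; balancing the −3 overall charge requires Ti(III). Ti sits in group 4, so the d-electron count is 4 − 3 = 1. The d¹ configuration leaves the e_g set evenly filled (or empty) — no strong Jahn–Teller driving force.

[Co(CN)₄(NO₂)₂]⁴−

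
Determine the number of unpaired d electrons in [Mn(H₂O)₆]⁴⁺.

Ligand charges: water is neutral. With an overall charge of +4 the manganese centre must be in the +4 oxidation state.
Mn sits in group 7, so the d-electron count is 7 − 4 = 3.
In an octahedral field the d³ configuration is t₂g³e_g⁰ (only one arrangement possible), giving 3 unpaired electrons.

3 unpaired electrons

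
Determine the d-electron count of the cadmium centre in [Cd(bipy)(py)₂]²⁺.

d¹⁰

2,2′-bipyridine is neutral; pyridine is neutral; balancing the +2 overall charge requires Cd(II).
Cd sits in group 12, so the d-electron count is 12 − 2 = 10.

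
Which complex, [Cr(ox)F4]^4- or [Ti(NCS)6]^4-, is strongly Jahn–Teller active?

[Cr(ox)F4]^4-: Summing ligand charges against the −4 overall charge gives an oxidation state of +2 for chromium. Cr sits in group 6, so the d-electron count is 6 − 2 = 4. Fluoride and oxalate are weak-field ligands for a first-row metal, so the complex is high-spin. The t₂g³e_g¹ (high-spin) configuration has an unevenly filled e_g set; the Jahn–Teller theorem predicts a tetragonal distortion (typically axial elongation) to lift the degeneracy.
[Ti(NCS)6]^4-: Ligand charges: each isothiocyanate is −1. With an overall charge of −4 the titanium centre must be in the +2 oxidation state. Titanium is a group-4 element; Ti(II) is therefore d². The d² configuration leaves the e_g set evenly filled (or empty) — no strong Jahn–Teller driving force.

[Cr(ox)F4]^4-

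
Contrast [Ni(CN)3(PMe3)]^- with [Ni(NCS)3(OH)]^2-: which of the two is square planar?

[Ni(CN)3(PMe3)]^-

For [Ni(CN)3(PMe3)]^-: Ligand charges: each cyanide is −1; trimethylphosphine is neutral. With an overall charge of −1 the nickel centre must be in the +2 oxidation state. Nickel is a group-10 element; Ni(II) is therefore d⁸. Cyanide and trimethylphosphine are strong-field ligands (high in the spectrochemical series). A 3d d⁸ ion with strong-field ligands gains enough CFSE to favour square planar over tetrahedral. → square planar.
For [Ni(NCS)3(OH)]^2-: Each isothiocyanate is −1; each hydroxide is −1; balancing the −2 overall charge requires Ni(II). Group 10 minus oxidation state 2 gives a d⁸ configuration. Hydroxide and isothiocyanate are weak-field ligands. With weak-field ligands the CFSE gain from square planar is small, so a 3d d⁸ ion takes the sterically preferred tetrahedral geometry. → tetrahedral.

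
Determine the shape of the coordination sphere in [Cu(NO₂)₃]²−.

trigonal planar

Each nitro (N-bound nitrite) is −1; balancing the −2 overall charge requires Cu(I).
Copper is a group-11 element; Cu(I) is therefore d¹⁰.
With 3 monodentate ligands the coordination number is 3.
Three ligands around a d¹⁰ centre minimise repulsion in a trigonal-planar arrangement.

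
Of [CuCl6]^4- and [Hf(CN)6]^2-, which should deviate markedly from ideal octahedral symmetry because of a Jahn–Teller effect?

[CuCl6]^4-: Summing ligand charges against the −4 overall charge gives an oxidation state of +2 for copper. Cu sits in group 11, so the d-electron count is 11 − 2 = 9. The t₂g⁶e_g³ configuration has an unevenly filled e_g set; the Jahn–Teller theorem predicts a tetragonal distortion (typically axial elongation) to lift the degeneracy.
[Hf(CN)6]^2-: Ligand charges: each cyanide is −1. With an overall charge of −2 the hafnium centre must be in the +4 oxidation state. Group 4 minus oxidation state 4 gives a d⁰ configuration. The d⁰ configuration leaves the e_g set evenly filled (or empty) — no strong Jahn–Teller driving force.

[CuCl6]^4-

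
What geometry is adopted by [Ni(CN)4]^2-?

Summing ligand charges against the −2 overall charge gives an oxidation state of +2 for nickel.
Group 10 minus oxidation state 2 gives a d⁸ configuration.
Coordination number: 4.
Cyanide is a strong-field ligand (high in the spectrochemical series).
A 3d d⁸ ion with strong-field ligands gains enough CFSE to favour square planar over tetrahedral.

square planar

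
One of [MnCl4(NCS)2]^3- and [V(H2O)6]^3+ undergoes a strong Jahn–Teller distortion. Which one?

[MnCl4(NCS)2]^3-

[MnCl4(NCS)2]^3-: Ligand charges: each chloride is −1; each isothiocyanate is −1. With an overall charge of −3 the manganese centre must be in the +3 oxidation state. Manganese is a group-7 element; Mn(III) is therefore d⁴. Chloride and isothiocyanate are weak-field ligands for a first-row metal, so the complex is high-spin. The t₂g³e_g¹ (high-spin) configuration has an unevenly filled e_g set; the Jahn–Teller theorem predicts a tetragonal distortion (typically axial elongation) to lift the degeneracy.
[V(H2O)6]^3+: Summing ligand charges against the +3 overall charge gives an oxidation state of +3 for vanadium. Vanadium is a group-5 element; V(III) is therefore d². The d² configuration leaves the e_g set evenly filled (or empty) — no strong Jahn–Teller driving force.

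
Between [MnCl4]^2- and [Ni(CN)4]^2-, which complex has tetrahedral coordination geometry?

For [MnCl4]^2-: Ligand charges: each chloride is −1. With an overall charge of −2 the manganese centre must be in the +2 oxidation state. Manganese is a group-7 element; Mn(II) is therefore d⁵. A high-spin d⁵ ion has zero CFSE in either geometry, so four ligands adopt the sterically favoured tetrahedral geometry. → tetrahedral.
For [Ni(CN)4]^2-: Each cyanide is −1; balancing the −2 overall charge requires Ni(II). Ni sits in group 10, so the d-electron count is 10 − 2 = 8. Cyanide is a strong-field ligand (high in the spectrochemical series). A 3d d⁸ ion with strong-field ligands gains enough CFSE to favour square planar over tetrahedral. → square planar.

[MnCl4]^2-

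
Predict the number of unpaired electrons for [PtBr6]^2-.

Summing ligand charges against the −2 overall charge gives an oxidation state of +4 for platinum.
Pt sits in group 10, so the d-electron count is 10 − 4 = 6.
The spin state decides the count: a 5d ion has a large Δₒ and is invariably low-spin.
An octahedral low-spin d⁶ ion is t₂g⁶e_g⁰, giving 0 unpaired electrons.

0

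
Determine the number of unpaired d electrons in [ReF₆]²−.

3 unpaired electrons

Summing ligand charges against the −2 overall charge gives an oxidation state of +4 for rhenium.
Re sits in group 7, so the d-electron count is 7 − 4 = 3.
In an octahedral field the d³ configuration is t₂g³e_g⁰ (only one arrangement possible), giving 3 unpaired electrons.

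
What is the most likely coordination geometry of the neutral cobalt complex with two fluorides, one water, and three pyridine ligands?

octahedral

Ligand charges: each fluoride is −1; water is neutral; pyridine is neutral. With an overall charge of 0 the cobalt centre must be in the +2 oxidation state.
Cobalt is a group-9 element; Co(II) is therefore d⁷.
Coordination number: 6.
Six donors around a single metal centre give an octahedral coordination sphere.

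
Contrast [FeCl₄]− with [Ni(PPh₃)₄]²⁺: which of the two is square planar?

[Ni(PPh₃)₄]²⁺

For [FeCl₄]−: Ligand charges: each chloride is −1. With an overall charge of −1 the iron centre must be in the +3 oxidation state. Fe sits in group 8, so the d-electron count is 8 − 3 = 5. A high-spin d⁵ ion has zero CFSE in either geometry, so four ligands adopt the sterically favoured tetrahedral geometry. → tetrahedral.
For [Ni(PPh₃)₄]²⁺: Ligand charges: triphenylphosphine is neutral. With an overall charge of +2 the nickel centre must be in the +2 oxidation state. Group 10 minus oxidation state 2 gives a d⁸ configuration. Triphenylphosphine is a strong-field ligand (high in the spectrochemical series). A 3d d⁸ ion with strong-field ligands gains enough CFSE to favour square planar over tetrahedral. → square planar.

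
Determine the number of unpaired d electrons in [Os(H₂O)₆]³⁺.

Ligand charges: water is neutral. With an overall charge of +3 the osmium centre must be in the +3 oxidation state.
Group 8 minus oxidation state 3 gives a d⁵ configuration.
The spin state decides the count: a 5d ion has a large Δₒ and is invariably low-spin.
An octahedral low-spin d⁵ ion is t₂g⁵e_g⁰, giving 1 unpaired electron.

1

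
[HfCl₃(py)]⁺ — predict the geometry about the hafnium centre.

Each chloride is −1; pyridine is neutral; balancing the +1 overall charge requires Hf(IV).
Hf sits in group 4, so the d-electron count is 4 − 4 = 0.
With 4 monodentate ligands the coordination number is 4.
A d⁰ ion has no crystal-field stabilisation preference between square planar and tetrahedral, so four ligands adopt the sterically favoured tetrahedral geometry.

tetrahedral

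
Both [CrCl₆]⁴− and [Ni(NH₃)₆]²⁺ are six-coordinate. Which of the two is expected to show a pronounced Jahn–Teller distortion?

[CrCl₆]⁴−: Ligand charges: each chloride is −1. With an overall charge of −4 the chromium centre must be in the +2 oxidation state. Cr sits in group 6, so the d-electron count is 6 − 2 = 4. Chloride is a weak-field ligand for a first-row metal, so the complex is high-spin. The t₂g³e_g¹ (high-spin) configuration has an unevenly filled e_g set; the Jahn–Teller theorem predicts a tetragonal distortion (typically axial elongation) to lift the degeneracy.
[Ni(NH₃)₆]²⁺: Summing ligand charges against the +2 overall charge gives an oxidation state of +2 for nickel. Ni sits in group 10, so the d-electron count is 10 − 2 = 8. The d⁸ configuration leaves the e_g set evenly filled (or empty) — no strong Jahn–Teller driving force.

[CrCl₆]⁴−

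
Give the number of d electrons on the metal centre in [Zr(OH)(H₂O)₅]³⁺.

Ligand charges: each hydroxide is −1; water is neutral. With an overall charge of +3 the zirconium centre must be in the +4 oxidation state.
Group 4 minus oxidation state 4 gives a d⁰ configuration.

d0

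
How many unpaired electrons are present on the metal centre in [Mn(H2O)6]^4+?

Summing ligand charges against the +4 overall charge gives an oxidation state of +4 for manganese.
Mn sits in group 7, so the d-electron count is 7 − 4 = 3.
In an octahedral field the d³ configuration is t₂g³e_g⁰ (only one arrangement possible), giving 3 unpaired electrons.

3 unpaired electrons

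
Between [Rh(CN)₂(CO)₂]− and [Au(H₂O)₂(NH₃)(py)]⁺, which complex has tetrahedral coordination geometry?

[Au(H₂O)₂(NH₃)(py)]⁺

For [Rh(CN)₂(CO)₂]−: Summing ligand charges against the −1 overall charge gives an oxidation state of +1 for rhodium. Group 9 minus oxidation state 1 gives a d⁸ configuration. A 4d d⁸ ion has a large crystal-field splitting; square planar leaves the high-energy d_{x²−y²} orbital empty and maximises CFSE. → square planar.
For [Au(H₂O)₂(NH₃)(py)]⁺: Water is neutral; ammonia is neutral; pyridine is neutral; balancing the +1 overall charge requires Au(I). Au sits in group 11, so the d-electron count is 11 − 1 = 10. A d¹⁰ ion has no crystal-field stabilisation preference between square planar and tetrahedral, so four ligands adopt the sterically favoured tetrahedral geometry. → tetrahedral.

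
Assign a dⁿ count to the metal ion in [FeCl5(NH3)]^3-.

d6

Summing ligand charges against the −3 overall charge gives an oxidation state of +2 for iron.
Fe sits in group 8, so the d-electron count is 8 − 2 = 6.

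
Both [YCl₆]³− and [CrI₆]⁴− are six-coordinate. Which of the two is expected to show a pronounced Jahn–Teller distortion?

[YCl₆]³−: Ligand charges: each chloride is −1. With an overall charge of −3 the yttrium centre must be in the +3 oxidation state. Yttrium is a group-3 element; Y(III) is therefore d⁰. The d⁰ configuration leaves the e_g set evenly filled (or empty) — no strong Jahn–Teller driving force.
[CrI₆]⁴−: Ligand charges: each iodide is −1. With an overall charge of −4 the chromium centre must be in the +2 oxidation state. Cr sits in group 6, so the d-electron count is 6 − 2 = 4. Iodide is a weak-field ligand for a first-row metal, so the complex is high-spin. The t₂g³e_g¹ (high-spin) configuration has an unevenly filled e_g set; the Jahn–Teller theorem predicts a tetragonal distortion (typically axial elongation) to lift the degeneracy.

[CrI₆]⁴−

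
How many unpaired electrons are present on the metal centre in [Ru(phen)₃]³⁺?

1

Summing ligand charges against the +3 overall charge gives an oxidation state of +3 for ruthenium.
Ru sits in group 8, so the d-electron count is 8 − 3 = 5.
Counting donor atoms: 3×1,10-phenanthroline (bidentate) → 6 donors. Coordination number = 6.
The spin state decides the count: a 4d ion has a large Δₒ and is invariably low-spin.
An octahedral low-spin d⁵ ion is t₂g⁵e_g⁰, giving 1 unpaired electron.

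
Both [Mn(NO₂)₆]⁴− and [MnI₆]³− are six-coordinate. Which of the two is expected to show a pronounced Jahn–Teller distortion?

[MnI₆]³−

[Mn(NO₂)₆]⁴−: Summing ligand charges against the −4 overall charge gives an oxidation state of +2 for manganese. Group 7 minus oxidation state 2 gives a d⁵ configuration. Nitro (N-bound nitrite) is a strong-field ligand (high in the spectrochemical series) for a first-row metal, so the complex is low-spin. The d⁵ configuration leaves the e_g set evenly filled (or empty) — no strong Jahn–Teller driving force.
[MnI₆]³−: Each iodide is −1; balancing the −3 overall charge requires Mn(III). Group 7 minus oxidation state 3 gives a d⁴ configuration. Iodide is a weak-field ligand for a first-row metal, so the complex is high-spin. The t₂g³e_g¹ (high-spin) configuration has an unevenly filled e_g set; the Jahn–Teller theorem predicts a tetragonal distortion (typically axial elongation) to lift the degeneracy.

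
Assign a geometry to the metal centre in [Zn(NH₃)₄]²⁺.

Summing ligand charges against the +2 overall charge gives an oxidation state of +2 for zinc.
Zinc is a group-12 element; Zn(II) is therefore d¹⁰.
With 4 monodentate ligands the coordination number is 4.
A d¹⁰ ion has no crystal-field stabilisation preference between square planar and tetrahedral, so four ligands adopt the sterically favoured tetrahedral geometry.

tetrahedral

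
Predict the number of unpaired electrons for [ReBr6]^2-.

Summing ligand charges against the −2 overall charge gives an oxidation state of +4 for rhenium.
Rhenium is a group-7 element; Re(IV) is therefore d³.
In an octahedral field the d³ configuration is t₂g³e_g⁰ (only one arrangement possible), giving 3 unpaired electrons.

3 unpaired electrons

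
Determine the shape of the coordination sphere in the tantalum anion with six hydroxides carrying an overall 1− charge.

Each hydroxide is −1; balancing the −1 overall charge requires Ta(V).
Group 5 minus oxidation state 5 gives a d⁰ configuration.
With 6 monodentate ligands the coordination number is 6.
Six donors around a single metal centre give an octahedral coordination sphere.

octahedral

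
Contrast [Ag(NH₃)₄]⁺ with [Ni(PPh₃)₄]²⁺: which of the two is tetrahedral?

For [Ag(NH₃)₄]⁺: Ammonia is neutral; balancing the +1 overall charge requires Ag(I). Group 11 minus oxidation state 1 gives a d¹⁰ configuration. A d¹⁰ ion has no crystal-field stabilisation preference between square planar and tetrahedral, so four ligands adopt the sterically favoured tetrahedral geometry. → tetrahedral.
For [Ni(PPh₃)₄]²⁺: Summing ligand charges against the +2 overall charge gives an oxidation state of +2 for nickel. Ni sits in group 10, so the d-electron count is 10 − 2 = 8. Triphenylphosphine is a strong-field ligand (high in the spectrochemical series). A 3d d⁸ ion with strong-field ligands gains enough CFSE to favour square planar over tetrahedral. → square planar.

[Ag(NH₃)₄]⁺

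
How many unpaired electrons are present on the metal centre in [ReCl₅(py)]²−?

2 unpaired electrons

Ligand charges: each chloride is −1; pyridine is neutral. With an overall charge of −2 the rhenium centre must be in the +3 oxidation state.
Group 7 minus oxidation state 3 gives a d⁴ configuration.
The spin state decides the count: a 5d ion has a large Δₒ and is invariably low-spin.
An octahedral low-spin d⁴ ion is t₂g⁴e_g⁰, giving 2 unpaired electrons.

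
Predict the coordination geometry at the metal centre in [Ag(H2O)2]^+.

Ligand charges: water is neutral. With an overall charge of +1 the silver centre must be in the +1 oxidation state.
Silver is a group-11 element; Ag(I) is therefore d¹⁰.
Coordination number: 2.
A d¹⁰ ion with only two ligands adopts a linear arrangement (sp hybridisation; no CFSE preference).

linear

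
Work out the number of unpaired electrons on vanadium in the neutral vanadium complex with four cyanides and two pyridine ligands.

1

Summing ligand charges against the 0 overall charge gives an oxidation state of +4 for vanadium.
Vanadium is a group-5 element; V(IV) is therefore d¹.
In an octahedral field the d¹ configuration is t₂g¹e_g⁰ (only one arrangement possible), giving 1 unpaired electron.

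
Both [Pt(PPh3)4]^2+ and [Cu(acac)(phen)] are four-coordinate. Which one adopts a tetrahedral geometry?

[Cu(acac)(phen)]

For [Pt(PPh3)4]^2+: Ligand charges: triphenylphosphine is neutral. With an overall charge of +2 the platinum centre must be in the +2 oxidation state. Group 10 minus oxidation state 2 gives a d⁸ configuration. A 5d d⁸ ion has a large crystal-field splitting; square planar leaves the high-energy d_{x²−y²} orbital empty and maximises CFSE. → square planar.
For [Cu(acac)(phen)]: Summing ligand charges against the 0 overall charge gives an oxidation state of +1 for copper. Copper is a group-11 element; Cu(I) is therefore d¹⁰. A d¹⁰ ion has no crystal-field stabilisation preference between square planar and tetrahedral, so four ligands adopt the sterically favoured tetrahedral geometry. → tetrahedral.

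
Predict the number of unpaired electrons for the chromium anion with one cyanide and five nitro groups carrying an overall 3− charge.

3 unpaired electrons

Each cyanide is −1; each nitro (N-bound nitrite) is −1; balancing the −3 overall charge requires Cr(III).
Cr sits in group 6, so the d-electron count is 6 − 3 = 3.
In an octahedral field the d³ configuration is t₂g³e_g⁰ (only one arrangement possible), giving 3 unpaired electrons.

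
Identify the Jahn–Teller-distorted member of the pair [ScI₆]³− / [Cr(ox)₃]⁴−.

[Cr(ox)₃]⁴−

[ScI₆]³−: Ligand charges: each iodide is −1. With an overall charge of −3 the scandium centre must be in the +3 oxidation state. Sc sits in group 3, so the d-electron count is 3 − 3 = 0. The d⁰ configuration leaves the e_g set evenly filled (or empty) — no strong Jahn–Teller driving force.
[Cr(ox)₃]⁴−: Ligand charges: each oxalate is −2. With an overall charge of −4 the chromium centre must be in the +2 oxidation state. Group 6 minus oxidation state 2 gives a d⁴ configuration. Oxalate is a weak-field ligand for a first-row metal, so the complex is high-spin. The t₂g³e_g¹ (high-spin) configuration has an unevenly filled e_g set; the Jahn–Teller theorem predicts a tetragonal distortion (typically axial elongation) to lift the degeneracy.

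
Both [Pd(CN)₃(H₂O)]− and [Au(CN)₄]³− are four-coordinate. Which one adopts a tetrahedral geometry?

[Au(CN)₄]³−

For [Pd(CN)₃(H₂O)]−: Ligand charges: each cyanide is −1; water is neutral. With an overall charge of −1 the palladium centre must be in the +2 oxidation state. Pd sits in group 10, so the d-electron count is 10 − 2 = 8. A 4d d⁸ ion has a large crystal-field splitting; square planar leaves the high-energy d_{x²−y²} orbital empty and maximises CFSE. → square planar.
For [Au(CN)₄]³−: Each cyanide is −1; balancing the −3 overall charge requires Au(I). Group 11 minus oxidation state 1 gives a d¹⁰ configuration. A d¹⁰ ion has no crystal-field stabilisation preference between square planar and tetrahedral, so four ligands adopt the sterically favoured tetrahedral geometry. → tetrahedral.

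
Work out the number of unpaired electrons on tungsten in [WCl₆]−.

1 unpaired electron

Each chloride is −1; balancing the −1 overall charge requires W(V).
Tungsten is a group-6 element; W(V) is therefore d¹.
In an octahedral field the d¹ configuration is t₂g¹e_g⁰ (only one arrangement possible), giving 1 unpaired electron.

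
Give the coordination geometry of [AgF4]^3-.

tetrahedral

Summing ligand charges against the −3 overall charge gives an oxidation state of +1 for silver.
Ag sits in group 11, so the d-electron count is 11 − 1 = 10.
Coordination number: 4.
A d¹⁰ ion has no crystal-field stabilisation preference between square planar and tetrahedral, so four ligands adopt the sterically favoured tetrahedral geometry.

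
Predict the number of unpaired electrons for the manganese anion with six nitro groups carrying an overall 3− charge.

2

Ligand charges: each nitro (N-bound nitrite) is −1. With an overall charge of −3 the manganese centre must be in the +3 oxidation state.
Group 7 minus oxidation state 3 gives a d⁴ configuration.
The spin state decides the count: Nitro (N-bound nitrite) is a strong-field ligand (high in the spectrochemical series) for a first-row metal, so the complex is low-spin.
An octahedral low-spin d⁴ ion is t₂g⁴e_g⁰, giving 2 unpaired electrons.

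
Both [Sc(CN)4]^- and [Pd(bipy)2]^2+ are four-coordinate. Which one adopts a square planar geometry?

[Pd(bipy)2]^2+

For [Sc(CN)4]^-: Each cyanide is −1; balancing the −1 overall charge requires Sc(III). Scandium is a group-3 element; Sc(III) is therefore d⁰. A d⁰ ion has no crystal-field stabilisation preference between square planar and tetrahedral, so four ligands adopt the sterically favoured tetrahedral geometry. → tetrahedral.
For [Pd(bipy)2]^2+: 2,2′-bipyridine is neutral; balancing the +2 overall charge requires Pd(II). Palladium is a group-10 element; Pd(II) is therefore d⁸. A 4d d⁸ ion has a large crystal-field splitting; square planar leaves the high-energy d_{x²−y²} orbital empty and maximises CFSE. → square planar.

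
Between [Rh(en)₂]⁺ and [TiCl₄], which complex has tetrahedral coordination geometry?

For [Rh(en)₂]⁺: Summing ligand charges against the +1 overall charge gives an oxidation state of +1 for rhodium. Group 9 minus oxidation state 1 gives a d⁸ configuration. A 4d d⁸ ion has a large crystal-field splitting; square planar leaves the high-energy d_{x²−y²} orbital empty and maximises CFSE. → square planar.
For [TiCl₄]: Each chloride is −1; balancing the 0 overall charge requires Ti(IV). Ti sits in group 4, so the d-electron count is 4 − 4 = 0. A d⁰ ion has no crystal-field stabilisation preference between square planar and tetrahedral, so four ligands adopt the sterically favoured tetrahedral geometry. → tetrahedral.

[TiCl₄]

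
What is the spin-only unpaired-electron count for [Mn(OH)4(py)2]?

Each hydroxide is −1; pyridine is neutral; balancing the 0 overall charge requires Mn(IV).
Group 7 minus oxidation state 4 gives a d³ configuration.
In an octahedral field the d³ configuration is t₂g³e_g⁰ (only one arrangement possible), giving 3 unpaired electrons.

3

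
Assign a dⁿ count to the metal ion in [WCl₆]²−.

Each chloride is −1; balancing the −2 overall charge requires W(IV).
Tungsten is a group-6 element; W(IV) is therefore d².

d²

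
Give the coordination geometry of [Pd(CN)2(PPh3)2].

square planar

Summing ligand charges against the 0 overall charge gives an oxidation state of +2 for palladium.
Palladium is a group-10 element; Pd(II) is therefore d⁸.
Coordination number: 4.
A 4d d⁸ ion has a large crystal-field splitting; square planar leaves the high-energy d_{x²−y²} orbital empty and maximises CFSE.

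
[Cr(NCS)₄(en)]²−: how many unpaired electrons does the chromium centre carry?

Ligand charges: each isothiocyanate is −1; ethylenediamine is neutral. With an overall charge of −2 the chromium centre must be in the +2 oxidation state.
Cr sits in group 6, so the d-electron count is 6 − 2 = 4.
Counting donor atoms: 4×isothiocyanate (monodentate) → 4 donors; 1×ethylenediamine (bidentate) → 2 donors. Coordination number = 6.
The spin state decides the count: Isothiocyanate is a weak-field ligand for a first-row metal, so the complex is high-spin.
An octahedral high-spin d⁴ ion is t₂g³e_g¹, giving 4 unpaired electrons.

4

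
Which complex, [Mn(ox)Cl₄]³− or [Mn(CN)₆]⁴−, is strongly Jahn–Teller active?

[Mn(ox)Cl₄]³−: Each oxalate is −2; each chloride is −1; balancing the −3 overall charge requires Mn(III). Manganese is a group-7 element; Mn(III) is therefore d⁴. Chloride and oxalate are weak-field ligands for a first-row metal, so the complex is high-spin. The t₂g³e_g¹ (high-spin) configuration has an unevenly filled e_g set; the Jahn–Teller theorem predicts a tetragonal distortion (typically axial elongation) to lift the degeneracy.
[Mn(CN)₆]⁴−: Summing ligand charges against the −4 overall charge gives an oxidation state of +2 for manganese. Manganese is a group-7 element; Mn(II) is therefore d⁵. Cyanide is a strong-field ligand (high in the spectrochemical series) for a first-row metal, so the complex is low-spin. The d⁵ configuration leaves the e_g set evenly filled (or empty) — no strong Jahn–Teller driving force.

[Mn(ox)Cl₄]³−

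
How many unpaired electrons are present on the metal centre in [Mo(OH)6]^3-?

Each hydroxide is −1; balancing the −3 overall charge requires Mo(III).
Molybdenum is a group-6 element; Mo(III) is therefore d³.
In an octahedral field the d³ configuration is t₂g³e_g⁰ (only one arrangement possible), giving 3 unpaired electrons.

3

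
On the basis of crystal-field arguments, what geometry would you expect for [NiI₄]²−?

Summing ligand charges against the −2 overall charge gives an oxidation state of +2 for nickel.
Nickel is a group-10 element; Ni(II) is therefore d⁸.
Coordination number: 4.
Iodide is a weak-field ligand.
With weak-field ligands the CFSE gain from square planar is small, so a 3d d⁸ ion takes the sterically preferred tetrahedral geometry.

tetrahedral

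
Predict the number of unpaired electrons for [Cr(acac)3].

Each acetylacetonate is −1; balancing the 0 overall charge requires Cr(III).
Cr sits in group 6, so the d-electron count is 6 − 3 = 3.
Counting donor atoms: 3×acetylacetonate (bidentate) → 6 donors. Coordination number = 6.
In an octahedral field the d³ configuration is t₂g³e_g⁰ (only one arrangement possible), giving 3 unpaired electrons.

3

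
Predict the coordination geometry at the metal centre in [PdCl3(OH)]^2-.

square planar

Ligand charges: each chloride is −1; each hydroxide is −1. With an overall charge of −2 the palladium centre must be in the +2 oxidation state.
Pd sits in group 10, so the d-electron count is 10 − 2 = 8.
Coordination number: 4.
A 4d d⁸ ion has a large crystal-field splitting; square planar leaves the high-energy d_{x²−y²} orbital empty and maximises CFSE.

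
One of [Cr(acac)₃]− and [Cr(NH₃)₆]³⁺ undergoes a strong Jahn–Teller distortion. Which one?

[Cr(acac)₃]−

[Cr(acac)₃]−: Each acetylacetonate is −1; balancing the −1 overall charge requires Cr(II). Group 6 minus oxidation state 2 gives a d⁴ configuration. Acetylacetonate is a weak-field ligand for a first-row metal, so the complex is high-spin. The t₂g³e_g¹ (high-spin) configuration has an unevenly filled e_g set; the Jahn–Teller theorem predicts a tetragonal distortion (typically axial elongation) to lift the degeneracy.
[Cr(NH₃)₆]³⁺: Ammonia is neutral; balancing the +3 overall charge requires Cr(III). Cr sits in group 6, so the d-electron count is 6 − 3 = 3. The d³ configuration leaves the e_g set evenly filled (or empty) — no strong Jahn–Teller driving force.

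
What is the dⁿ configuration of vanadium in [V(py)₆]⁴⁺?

Summing ligand charges against the +4 overall charge gives an oxidation state of +4 for vanadium.
Group 5 minus oxidation state 4 gives a d¹ configuration.

d1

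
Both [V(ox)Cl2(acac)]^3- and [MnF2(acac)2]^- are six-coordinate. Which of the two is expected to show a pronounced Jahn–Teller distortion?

[V(ox)Cl2(acac)]^3-: Summing ligand charges against the −3 overall charge gives an oxidation state of +2 for vanadium. Group 5 minus oxidation state 2 gives a d³ configuration. The d³ configuration leaves the e_g set evenly filled (or empty) — no strong Jahn–Teller driving force.
[MnF2(acac)2]^-: Ligand charges: each fluoride is −1; each acetylacetonate is −1. With an overall charge of −1 the manganese centre must be in the +3 oxidation state. Group 7 minus oxidation state 3 gives a d⁴ configuration. Acetylacetonate and fluoride are weak-field ligands for a first-row metal, so the complex is high-spin. The t₂g³e_g¹ (high-spin) configuration has an unevenly filled e_g set; the Jahn–Teller theorem predicts a tetragonal distortion (typically axial elongation) to lift the degeneracy.

[MnF2(acac)2]^-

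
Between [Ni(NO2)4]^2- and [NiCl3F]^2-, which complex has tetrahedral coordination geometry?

[NiCl3F]^2-

For [Ni(NO2)4]^2-: Ligand charges: each nitro (N-bound nitrite) is −1. With an overall charge of −2 the nickel centre must be in the +2 oxidation state. Ni sits in group 10, so the d-electron count is 10 − 2 = 8. Nitro (N-bound nitrite) is a strong-field ligand (high in the spectrochemical series). A 3d d⁸ ion with strong-field ligands gains enough CFSE to favour square planar over tetrahedral. → square planar.
For [NiCl3F]^2-: Summing ligand charges against the −2 overall charge gives an oxidation state of +2 for nickel. Nickel is a group-10 element; Ni(II) is therefore d⁸. Chloride and fluoride are weak-field ligands. With weak-field ligands the CFSE gain from square planar is small, so a 3d d⁸ ion takes the sterically preferred tetrahedral geometry. → tetrahedral.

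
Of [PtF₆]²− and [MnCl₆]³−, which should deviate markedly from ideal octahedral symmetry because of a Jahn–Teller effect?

[PtF₆]²−: Each fluoride is −1; balancing the −2 overall charge requires Pt(IV). Group 10 minus oxidation state 4 gives a d⁶ configuration. A 5d ion has a large Δₒ and is invariably low-spin. The d⁶ configuration leaves the e_g set evenly filled (or empty) — no strong Jahn–Teller driving force.
[MnCl₆]³−: Each chloride is −1; balancing the −3 overall charge requires Mn(III). Mn sits in group 7, so the d-electron count is 7 − 3 = 4. Chloride is a weak-field ligand for a first-row metal, so the complex is high-spin. The t₂g³e_g¹ (high-spin) configuration has an unevenly filled e_g set; the Jahn–Teller theorem predicts a tetragonal distortion (typically axial elongation) to lift the degeneracy.

[MnCl₆]³−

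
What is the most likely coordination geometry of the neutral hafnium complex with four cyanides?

tetrahedral

Ligand charges: each cyanide is −1. With an overall charge of 0 the hafnium centre must be in the +4 oxidation state.
Hf sits in group 4, so the d-electron count is 4 − 4 = 0.
With 4 monodentate ligands the coordination number is 4.
A d⁰ ion has no crystal-field stabilisation preference between square planar and tetrahedral, so four ligands adopt the sterically favoured tetrahedral geometry.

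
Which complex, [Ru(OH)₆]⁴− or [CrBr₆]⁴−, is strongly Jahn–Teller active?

[CrBr₆]⁴−

[Ru(OH)₆]⁴−: Ligand charges: each hydroxide is −1. With an overall charge of −4 the ruthenium centre must be in the +2 oxidation state. Ruthenium is a group-8 element; Ru(II) is therefore d⁶. A 4d ion has a large Δₒ and is invariably low-spin. The d⁶ configuration leaves the e_g set evenly filled (or empty) — no strong Jahn–Teller driving force.
[CrBr₆]⁴−: Summing ligand charges against the −4 overall charge gives an oxidation state of +2 for chromium. Cr sits in group 6, so the d-electron count is 6 − 2 = 4. Bromide is a weak-field ligand for a first-row metal, so the complex is high-spin. The t₂g³e_g¹ (high-spin) configuration has an unevenly filled e_g set; the Jahn–Teller theorem predicts a tetragonal distortion (typically axial elongation) to lift the degeneracy.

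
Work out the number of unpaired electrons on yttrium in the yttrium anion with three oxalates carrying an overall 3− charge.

Each oxalate is −2; balancing the −3 overall charge requires Y(III).
Group 3 minus oxidation state 3 gives a d⁰ configuration.
Counting donor atoms: 3×oxalate (bidentate) → 6 donors. Coordination number = 6.
In an octahedral field the d⁰ configuration is t₂g⁰e_g⁰, giving 0 unpaired electrons.

0 unpaired electrons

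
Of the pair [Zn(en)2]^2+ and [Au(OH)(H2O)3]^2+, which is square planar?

[Au(OH)(H2O)3]^2+

For [Zn(en)2]^2+: Ligand charges: ethylenediamine is neutral. With an overall charge of +2 the zinc centre must be in the +2 oxidation state. Zinc is a group-12 element; Zn(II) is therefore d¹⁰. A d¹⁰ ion has no crystal-field stabilisation preference between square planar and tetrahedral, so four ligands adopt the sterically favoured tetrahedral geometry. → tetrahedral.
For [Au(OH)(H2O)3]^2+: Ligand charges: each hydroxide is −1; water is neutral. With an overall charge of +2 the gold centre must be in the +3 oxidation state. Gold is a group-11 element; Au(III) is therefore d⁸. A 5d d⁸ ion has a large crystal-field splitting; square planar leaves the high-energy d_{x²−y²} orbital empty and maximises CFSE. → square planar.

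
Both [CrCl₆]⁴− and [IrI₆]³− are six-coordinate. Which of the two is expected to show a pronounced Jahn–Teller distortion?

[CrCl₆]⁴−: Summing ligand charges against the −4 overall charge gives an oxidation state of +2 for chromium. Chromium is a group-6 element; Cr(II) is therefore d⁴. Chloride is a weak-field ligand for a first-row metal, so the complex is high-spin. The t₂g³e_g¹ (high-spin) configuration has an unevenly filled e_g set; the Jahn–Teller theorem predicts a tetragonal distortion (typically axial elongation) to lift the degeneracy.
[IrI₆]³−: Ligand charges: each iodide is −1. With an overall charge of −3 the iridium centre must be in the +3 oxidation state. Ir sits in group 9, so the d-electron count is 9 − 3 = 6. A 5d ion has a large Δₒ and is invariably low-spin. The d⁶ configuration leaves the e_g set evenly filled (or empty) — no strong Jahn–Teller driving force.

[CrCl₆]⁴−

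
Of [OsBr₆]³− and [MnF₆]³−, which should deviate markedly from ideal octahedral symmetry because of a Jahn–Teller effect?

[MnF₆]³−

[OsBr₆]³−: Summing ligand charges against the −3 overall charge gives an oxidation state of +3 for osmium. Group 8 minus oxidation state 3 gives a d⁵ configuration. A 5d ion has a large Δₒ and is invariably low-spin. The d⁵ configuration leaves the e_g set evenly filled (or empty) — no strong Jahn–Teller driving force.
[MnF₆]³−: Each fluoride is −1; balancing the −3 overall charge requires Mn(III). Mn sits in group 7, so the d-electron count is 7 − 3 = 4. Fluoride is a weak-field ligand for a first-row metal, so the complex is high-spin. The t₂g³e_g¹ (high-spin) configuration has an unevenly filled e_g set; the Jahn–Teller theorem predicts a tetragonal distortion (typically axial elongation) to lift the degeneracy.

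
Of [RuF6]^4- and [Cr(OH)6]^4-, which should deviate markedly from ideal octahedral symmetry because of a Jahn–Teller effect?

[RuF6]^4-: Summing ligand charges against the −4 overall charge gives an oxidation state of +2 for ruthenium. Ruthenium is a group-8 element; Ru(II) is therefore d⁶. A 4d ion has a large Δₒ and is invariably low-spin. The d⁶ configuration leaves the e_g set evenly filled (or empty) — no strong Jahn–Teller driving force.
[Cr(OH)6]^4-: Summing ligand charges against the −4 overall charge gives an oxidation state of +2 for chromium. Chromium is a group-6 element; Cr(II) is therefore d⁴. Hydroxide is a weak-field ligand for a first-row metal, so the complex is high-spin. The t₂g³e_g¹ (high-spin) configuration has an unevenly filled e_g set; the Jahn–Teller theorem predicts a tetragonal distortion (typically axial elongation) to lift the degeneracy.

[Cr(OH)6]^4-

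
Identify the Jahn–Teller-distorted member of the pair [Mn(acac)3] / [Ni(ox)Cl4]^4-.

[Mn(acac)3]: Ligand charges: each acetylacetonate is −1. With an overall charge of 0 the manganese centre must be in the +3 oxidation state. Manganese is a group-7 element; Mn(III) is therefore d⁴. Acetylacetonate is a weak-field ligand for a first-row metal, so the complex is high-spin. The t₂g³e_g¹ (high-spin) configuration has an unevenly filled e_g set; the Jahn–Teller theorem predicts a tetragonal distortion (typically axial elongation) to lift the degeneracy.
[Ni(ox)Cl4]^4-: Each oxalate is −2; each chloride is −1; balancing the −4 overall charge requires Ni(II). Nickel is a group-10 element; Ni(II) is therefore d⁸. The d⁸ configuration leaves the e_g set evenly filled (or empty) — no strong Jahn–Teller driving force.

[Mn(acac)3]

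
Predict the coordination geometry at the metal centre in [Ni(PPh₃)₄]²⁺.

square planar

Ligand charges: triphenylphosphine is neutral. With an overall charge of +2 the nickel centre must be in the +2 oxidation state.
Nickel is a group-10 element; Ni(II) is therefore d⁸.
Coordination number: 4.
Triphenylphosphine is a strong-field ligand (high in the spectrochemical series).
A 3d d⁸ ion with strong-field ligands gains enough CFSE to favour square planar over tetrahedral.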